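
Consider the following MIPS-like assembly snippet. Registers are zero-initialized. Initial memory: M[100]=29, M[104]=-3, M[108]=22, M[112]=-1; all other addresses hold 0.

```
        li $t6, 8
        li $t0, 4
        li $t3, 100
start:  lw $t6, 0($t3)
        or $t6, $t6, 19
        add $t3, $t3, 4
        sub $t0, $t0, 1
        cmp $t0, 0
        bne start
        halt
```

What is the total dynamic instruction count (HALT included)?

li $t6, 8 → $t6=8
li $t0, 4 → $t0=4
li $t3, 100 → $t3=100
lw $t6, 0($t3) → $t6=M[100]=29
or $t6, $t6, 19 → $t6=29|19=31
add $t3, $t3, 4 → $t3=100+4=104
sub $t0, $t0, 1 → $t0=4-1=3
cmp $t0, 0  (cmp 3,0)
bne start: taken
lw $t6, 0($t3) → $t6=M[104]=-3
or $t6, $t6, 19 → $t6=(-3)|19=-1
add $t3, $t3, 4 → $t3=104+4=108
sub $t0, $t0, 1 → $t0=3-1=2
cmp $t0, 0  (cmp 2,0)
bne start: taken
lw $t6, 0($t3) → $t6=M[108]=22
or $t6, $t6, 19 → $t6=22|19=23
add $t3, $t3, 4 → $t3=108+4=112
sub $t0, $t0, 1 → $t0=2-1=1
cmp $t0, 0  (cmp 1,0)
bne start: taken
lw $t6, 0($t3) → $t6=M[112]=-1
or $t6, $t6, 19 → $t6=(-1)|19=-1
add $t3, $t3, 4 → $t3=112+4=116
sub $t0, $t0, 1 → $t0=1-1=0
cmp $t0, 0  (cmp 0,0)
bne start: not taken
halt.
Total executed instructions: 28.

28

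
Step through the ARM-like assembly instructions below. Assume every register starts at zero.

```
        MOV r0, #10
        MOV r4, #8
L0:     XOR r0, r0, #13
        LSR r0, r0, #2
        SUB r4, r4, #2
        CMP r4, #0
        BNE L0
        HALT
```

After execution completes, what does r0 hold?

3

MOV r0, #10 → r0=10
MOV r4, #8 → r4=8
XOR r0, r0, #13 → r0=10^13=7
LSR r0, r0, #2 → r0=7>>2=1
SUB r4, r4, #2 → r4=8-2=6
CMP r4, #0  (cmp 6,0)
BNE L0: taken
XOR r0, r0, #13 → r0=1^13=12
LSR r0, r0, #2 → r0=12>>2=3
SUB r4, r4, #2 → r4=6-2=4
CMP r4, #0  (cmp 4,0)
BNE L0: taken
XOR r0, r0, #13 → r0=3^13=14
LSR r0, r0, #2 → r0=14>>2=3
SUB r4, r4, #2 → r4=4-2=2
CMP r4, #0  (cmp 2,0)
BNE L0: taken
XOR r0, r0, #13 → r0=3^13=14
LSR r0, r0, #2 → r0=14>>2=3
SUB r4, r4, #2 → r4=2-2=0
CMP r4, #0  (cmp 0,0)
BNE L0: not taken
halt.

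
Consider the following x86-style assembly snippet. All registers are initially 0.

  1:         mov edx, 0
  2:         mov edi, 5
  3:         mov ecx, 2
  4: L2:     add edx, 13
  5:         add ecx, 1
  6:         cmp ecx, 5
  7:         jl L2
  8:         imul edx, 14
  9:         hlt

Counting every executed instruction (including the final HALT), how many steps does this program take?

edx=0
edi=5
ecx=2
edx=0+13=13
ecx=2+1=3
cmp ecx, 5  (cmp 3,5)
jl L2: taken
edx=13+13=26
ecx=3+1=4
cmp ecx, 5  (cmp 4,5)
jl L2: taken
edx=26+13=39
ecx=4+1=5
cmp ecx, 5  (cmp 5,5)
jl L2: not taken
edx=39*14=546
halt.
Total executed instructions: 17.

17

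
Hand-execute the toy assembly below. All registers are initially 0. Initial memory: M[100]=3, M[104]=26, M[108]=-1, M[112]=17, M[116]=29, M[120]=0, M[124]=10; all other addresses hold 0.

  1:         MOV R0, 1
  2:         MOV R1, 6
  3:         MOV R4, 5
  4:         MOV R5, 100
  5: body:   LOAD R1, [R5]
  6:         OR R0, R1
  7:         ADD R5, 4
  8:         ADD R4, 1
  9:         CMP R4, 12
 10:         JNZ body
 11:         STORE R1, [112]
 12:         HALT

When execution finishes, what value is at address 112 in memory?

10

MOV R0, 1 → R0=1
MOV R1, 6 → R1=6
MOV R4, 5 → R4=5
MOV R5, 100 → R5=100
LOAD R1, [R5] → R1=M[100]=3
OR R0, R1 → R0=1|3=3
ADD R5, 4 → R5=100+4=104
ADD R4, 1 → R4=5+1=6
CMP R4, 12  (cmp 6,12)
JNZ body: taken
LOAD R1, [R5] → R1=M[104]=26
OR R0, R1 → R0=3|26=27
ADD R5, 4 → R5=104+4=108
ADD R4, 1 → R4=6+1=7
CMP R4, 12  (cmp 7,12)
JNZ body: taken
LOAD R1, [R5] → R1=M[108]=-1
OR R0, R1 → R0=27|(-1)=-1
ADD R5, 4 → R5=108+4=112
ADD R4, 1 → R4=7+1=8
CMP R4, 12  (cmp 8,12)
JNZ body: taken
LOAD R1, [R5] → R1=M[112]=17
OR R0, R1 → R0=(-1)|17=-1
ADD R5, 4 → R5=112+4=116
ADD R4, 1 → R4=8+1=9
CMP R4, 12  (cmp 9,12)
JNZ body: taken
LOAD R1, [R5] → R1=M[116]=29
OR R0, R1 → R0=(-1)|29=-1
ADD R5, 4 → R5=116+4=120
ADD R4, 1 → R4=9+1=10
CMP R4, 12  (cmp 10,12)
JNZ body: taken
LOAD R1, [R5] → R1=M[120]=0
OR R0, R1 → R0=(-1)|0=-1
ADD R5, 4 → R5=120+4=124
ADD R4, 1 → R4=10+1=11
CMP R4, 12  (cmp 11,12)
JNZ body: taken
LOAD R1, [R5] → R1=M[124]=10
OR R0, R1 → R0=(-1)|10=-1
ADD R5, 4 → R5=124+4=128
ADD R4, 1 → R4=11+1=12
CMP R4, 12  (cmp 12,12)
JNZ body: not taken
STORE R1, [112] → M[112]=10
halt.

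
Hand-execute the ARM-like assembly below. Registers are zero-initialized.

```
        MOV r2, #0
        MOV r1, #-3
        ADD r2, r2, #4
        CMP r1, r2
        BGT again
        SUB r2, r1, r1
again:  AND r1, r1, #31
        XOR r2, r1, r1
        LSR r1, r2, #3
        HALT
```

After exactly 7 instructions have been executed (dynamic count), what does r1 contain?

29

MOV r2, #0 → r2=0
MOV r1, #-3 → r1=-3
ADD r2, r2, #4 → r2=0+4=4
CMP r1, r2  (cmp -3,4)
BGT again: not taken
SUB r2, r1, r1 → r2=(-3)-(-3)=0
AND r1, r1, #31 → r1=(-3)&31=29
After step 7: r1 = 29.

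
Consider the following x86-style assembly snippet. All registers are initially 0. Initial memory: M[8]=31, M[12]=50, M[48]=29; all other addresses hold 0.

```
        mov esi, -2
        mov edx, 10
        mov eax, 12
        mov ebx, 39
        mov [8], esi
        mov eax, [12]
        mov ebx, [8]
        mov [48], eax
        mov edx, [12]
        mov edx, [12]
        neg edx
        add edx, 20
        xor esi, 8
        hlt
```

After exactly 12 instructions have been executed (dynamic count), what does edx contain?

esi=-2
edx=10
eax=12
ebx=39
mov [8], esi → M[8]=-2
eax=M[12]=50
ebx=M[8]=-2
mov [48], eax → M[48]=50
edx=M[12]=50
edx=M[12]=50
edx=-(50)=-50
edx=(-50)+20=-30
After step 12: edx = -30.

-30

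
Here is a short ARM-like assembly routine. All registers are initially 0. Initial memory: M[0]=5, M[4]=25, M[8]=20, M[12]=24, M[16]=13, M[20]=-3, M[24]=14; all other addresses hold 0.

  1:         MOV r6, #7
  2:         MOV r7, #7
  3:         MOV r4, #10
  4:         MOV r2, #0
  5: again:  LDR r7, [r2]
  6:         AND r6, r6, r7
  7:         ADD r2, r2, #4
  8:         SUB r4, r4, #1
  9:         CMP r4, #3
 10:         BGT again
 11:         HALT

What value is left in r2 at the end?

28

after MOV r6, #7: r6=7
after MOV r7, #7: r7=7
after MOV r4, #10: r4=10
after MOV r2, #0: r2=0
after LDR r7, [r2]: r7=M[0]=5
after AND r6, r6, r7: r6=7&5=5
after ADD r2, r2, #4: r2=0+4=4
after SUB r4, r4, #1: r4=10-1=9
CMP r4, #3  (cmp 9,3)
BGT again: taken
after LDR r7, [r2]: r7=M[4]=25
after AND r6, r6, r7: r6=5&25=1
after ADD r2, r2, #4: r2=4+4=8
after SUB r4, r4, #1: r4=9-1=8
CMP r4, #3  (cmp 8,3)
BGT again: taken
after LDR r7, [r2]: r7=M[8]=20
after AND r6, r6, r7: r6=1&20=0
after ADD r2, r2, #4: r2=8+4=12
after SUB r4, r4, #1: r4=8-1=7
CMP r4, #3  (cmp 7,3)
BGT again: taken
after LDR r7, [r2]: r7=M[12]=24
after AND r6, r6, r7: r6=0&24=0
after ADD r2, r2, #4: r2=12+4=16
after SUB r4, r4, #1: r4=7-1=6
CMP r4, #3  (cmp 6,3)
BGT again: taken
after LDR r7, [r2]: r7=M[16]=13
after AND r6, r6, r7: r6=0&13=0
after ADD r2, r2, #4: r2=16+4=20
after SUB r4, r4, #1: r4=6-1=5
CMP r4, #3  (cmp 5,3)
BGT again: taken
after LDR r7, [r2]: r7=M[20]=-3
after AND r6, r6, r7: r6=0&(-3)=0
after ADD r2, r2, #4: r2=20+4=24
after SUB r4, r4, #1: r4=5-1=4
CMP r4, #3  (cmp 4,3)
BGT again: taken
after LDR r7, [r2]: r7=M[24]=14
after AND r6, r6, r7: r6=0&14=0
after ADD r2, r2, #4: r2=24+4=28
after SUB r4, r4, #1: r4=4-1=3
CMP r4, #3  (cmp 3,3)
BGT again: not taken
halt.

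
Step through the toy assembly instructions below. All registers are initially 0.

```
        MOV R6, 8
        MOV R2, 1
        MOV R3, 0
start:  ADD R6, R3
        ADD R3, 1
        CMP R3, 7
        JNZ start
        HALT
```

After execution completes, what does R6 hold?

29

R6=8
R2=1
R3=0
R6=8+0=8
R3=0+1=1
CMP R3, 7  (cmp 1,7)
JNZ start: taken
R6=8+1=9
R3=1+1=2
CMP R3, 7  (cmp 2,7)
JNZ start: taken
R6=9+2=11
R3=2+1=3
CMP R3, 7  (cmp 3,7)
JNZ start: taken
R6=11+3=14
R3=3+1=4
CMP R3, 7  (cmp 4,7)
JNZ start: taken
R6=14+4=18
R3=4+1=5
CMP R3, 7  (cmp 5,7)
JNZ start: taken
R6=18+5=23
R3=5+1=6
CMP R3, 7  (cmp 6,7)
JNZ start: taken
R6=23+6=29
R3=6+1=7
CMP R3, 7  (cmp 7,7)
JNZ start: not taken
halt.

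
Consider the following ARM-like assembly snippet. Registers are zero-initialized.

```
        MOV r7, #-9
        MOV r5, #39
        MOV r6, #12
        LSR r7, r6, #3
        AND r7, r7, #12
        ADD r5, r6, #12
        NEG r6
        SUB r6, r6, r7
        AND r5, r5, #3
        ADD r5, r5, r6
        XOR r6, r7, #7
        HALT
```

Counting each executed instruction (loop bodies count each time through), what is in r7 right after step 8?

after MOV r7, #-9: r7=-9
after MOV r5, #39: r5=39
after MOV r6, #12: r6=12
after LSR r7, r6, #3: r7=12>>3=1
after AND r7, r7, #12: r7=1&12=0
after ADD r5, r6, #12: r5=12+12=24
after NEG r6: r6=-(12)=-12
after SUB r6, r6, r7: r6=(-12)-0=-12
After step 8: r7 = 0.

0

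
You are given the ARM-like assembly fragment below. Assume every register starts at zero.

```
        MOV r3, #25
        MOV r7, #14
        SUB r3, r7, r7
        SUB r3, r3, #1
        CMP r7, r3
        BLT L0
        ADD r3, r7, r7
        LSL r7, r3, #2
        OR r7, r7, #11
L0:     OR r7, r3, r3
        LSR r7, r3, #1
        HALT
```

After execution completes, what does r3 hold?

r3=25
r7=14
r3=14-14=0
r3=0-1=-1
CMP r7, r3  (cmp 14,-1)
BLT L0: not taken
r3=14+14=28
r7=28<<2=112
r7=112|11=123
r7=28|28=28
r7=28>>1=14
halt.

28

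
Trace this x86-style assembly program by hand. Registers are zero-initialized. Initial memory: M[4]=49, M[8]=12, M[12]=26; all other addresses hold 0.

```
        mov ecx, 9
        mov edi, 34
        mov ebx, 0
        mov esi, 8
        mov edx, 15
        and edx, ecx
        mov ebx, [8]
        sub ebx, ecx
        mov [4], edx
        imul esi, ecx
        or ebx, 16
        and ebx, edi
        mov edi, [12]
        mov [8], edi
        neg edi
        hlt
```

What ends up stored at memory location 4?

ecx=9
edi=34
ebx=0
esi=8
edx=15
edx=15&9=9
ebx=M[8]=12
ebx=12-9=3
mov [4], edx → M[4]=9
esi=8*9=72
ebx=3|16=19
ebx=19&34=2
edi=M[12]=26
mov [8], edi → M[8]=26
edi=-(26)=-26
halt.

9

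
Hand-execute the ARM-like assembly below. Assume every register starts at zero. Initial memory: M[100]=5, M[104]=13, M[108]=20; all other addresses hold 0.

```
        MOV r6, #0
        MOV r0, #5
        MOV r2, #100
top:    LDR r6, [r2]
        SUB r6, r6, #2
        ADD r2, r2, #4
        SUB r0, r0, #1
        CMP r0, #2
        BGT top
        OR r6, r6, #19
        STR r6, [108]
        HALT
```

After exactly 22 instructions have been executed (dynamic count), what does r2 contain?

r6=0
r0=5
r2=100
r6=M[100]=5
r6=5-2=3
r2=100+4=104
r0=5-1=4
CMP r0, #2  (cmp 4,2)
BGT top: taken
r6=M[104]=13
r6=13-2=11
r2=104+4=108
r0=4-1=3
CMP r0, #2  (cmp 3,2)
BGT top: taken
r6=M[108]=20
r6=20-2=18
r2=108+4=112
r0=3-1=2
CMP r0, #2  (cmp 2,2)
BGT top: not taken
r6=18|19=19
After step 22: r2 = 112.

112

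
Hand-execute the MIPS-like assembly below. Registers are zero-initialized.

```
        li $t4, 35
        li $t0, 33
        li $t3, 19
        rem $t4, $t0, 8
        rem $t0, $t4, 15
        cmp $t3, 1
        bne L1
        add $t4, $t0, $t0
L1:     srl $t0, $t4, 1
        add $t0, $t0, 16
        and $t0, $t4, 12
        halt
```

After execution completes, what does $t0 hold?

li $t4, 35 → $t4=35
li $t0, 33 → $t0=33
li $t3, 19 → $t3=19
rem $t4, $t0, 8 → $t4=33%8=1
rem $t0, $t4, 15 → $t0=1%15=1
cmp $t3, 1  (cmp 19,1)
bne L1: taken
srl $t0, $t4, 1 → $t0=1>>1=0
add $t0, $t0, 16 → $t0=0+16=16
and $t0, $t4, 12 → $t0=1&12=0
halt.

0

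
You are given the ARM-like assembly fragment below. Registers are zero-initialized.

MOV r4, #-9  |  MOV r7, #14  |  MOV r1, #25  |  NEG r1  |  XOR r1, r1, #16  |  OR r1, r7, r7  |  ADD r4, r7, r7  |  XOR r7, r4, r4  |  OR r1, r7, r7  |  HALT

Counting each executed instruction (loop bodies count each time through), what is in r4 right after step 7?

28

MOV r4, #-9 → r4=-9
MOV r7, #14 → r7=14
MOV r1, #25 → r1=25
NEG r1 → r1=-(25)=-25
XOR r1, r1, #16 → r1=(-25)^16=-9
OR r1, r7, r7 → r1=14|14=14
ADD r4, r7, r7 → r4=14+14=28
After step 7: r4 = 28.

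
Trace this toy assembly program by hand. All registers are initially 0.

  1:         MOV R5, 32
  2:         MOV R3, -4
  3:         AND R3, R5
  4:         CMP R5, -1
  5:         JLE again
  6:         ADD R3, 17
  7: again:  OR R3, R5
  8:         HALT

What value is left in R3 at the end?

49

R5=32
R3=-4
R3=(-4)&32=32
CMP R5, -1  (cmp 32,-1)
JLE again: not taken
R3=32+17=49
R3=49|32=49
halt.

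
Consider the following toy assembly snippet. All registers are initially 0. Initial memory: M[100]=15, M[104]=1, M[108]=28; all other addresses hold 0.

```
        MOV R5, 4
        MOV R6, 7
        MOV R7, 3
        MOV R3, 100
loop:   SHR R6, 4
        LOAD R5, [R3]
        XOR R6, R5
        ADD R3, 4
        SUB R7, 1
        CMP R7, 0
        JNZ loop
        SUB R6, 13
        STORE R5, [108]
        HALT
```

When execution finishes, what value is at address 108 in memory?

R5=4
R6=7
R7=3
R3=100
R6=7>>4=0
R5=M[100]=15
R6=0^15=15
R3=100+4=104
R7=3-1=2
CMP R7, 0  (cmp 2,0)
JNZ loop: taken
R6=15>>4=0
R5=M[104]=1
R6=0^1=1
R3=104+4=108
R7=2-1=1
CMP R7, 0  (cmp 1,0)
JNZ loop: taken
R6=1>>4=0
R5=M[108]=28
R6=0^28=28
R3=108+4=112
R7=1-1=0
CMP R7, 0  (cmp 0,0)
JNZ loop: not taken
R6=28-13=15
STORE R5, [108] → M[108]=28
halt.

28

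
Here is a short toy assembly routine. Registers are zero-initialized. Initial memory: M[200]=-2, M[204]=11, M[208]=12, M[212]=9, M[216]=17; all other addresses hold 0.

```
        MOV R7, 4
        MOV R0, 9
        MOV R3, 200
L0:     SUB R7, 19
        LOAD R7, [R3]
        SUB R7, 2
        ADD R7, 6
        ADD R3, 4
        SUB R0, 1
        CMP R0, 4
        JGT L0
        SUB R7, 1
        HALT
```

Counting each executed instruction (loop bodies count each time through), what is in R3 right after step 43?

after MOV R7, 4: R7=4
after MOV R0, 9: R0=9
after MOV R3, 200: R3=200
after SUB R7, 19: R7=4-19=-15
after LOAD R7, [R3]: R7=M[200]=-2
after SUB R7, 2: R7=(-2)-2=-4
after ADD R7, 6: R7=(-4)+6=2
after ADD R3, 4: R3=200+4=204
after SUB R0, 1: R0=9-1=8
CMP R0, 4  (cmp 8,4)
JGT L0: taken
after SUB R7, 19: R7=2-19=-17
after LOAD R7, [R3]: R7=M[204]=11
after SUB R7, 2: R7=11-2=9
after ADD R7, 6: R7=9+6=15
after ADD R3, 4: R3=204+4=208
after SUB R0, 1: R0=8-1=7
CMP R0, 4  (cmp 7,4)
JGT L0: taken
after SUB R7, 19: R7=15-19=-4
after LOAD R7, [R3]: R7=M[208]=12
after SUB R7, 2: R7=12-2=10
after ADD R7, 6: R7=10+6=16
after ADD R3, 4: R3=208+4=212
after SUB R0, 1: R0=7-1=6
CMP R0, 4  (cmp 6,4)
JGT L0: taken
after SUB R7, 19: R7=16-19=-3
after LOAD R7, [R3]: R7=M[212]=9
after SUB R7, 2: R7=9-2=7
after ADD R7, 6: R7=7+6=13
after ADD R3, 4: R3=212+4=216
after SUB R0, 1: R0=6-1=5
CMP R0, 4  (cmp 5,4)
JGT L0: taken
after SUB R7, 19: R7=13-19=-6
after LOAD R7, [R3]: R7=M[216]=17
after SUB R7, 2: R7=17-2=15
after ADD R7, 6: R7=15+6=21
after ADD R3, 4: R3=216+4=220
after SUB R0, 1: R0=5-1=4
CMP R0, 4  (cmp 4,4)
JGT L0: not taken
After step 43: R3 = 220.

220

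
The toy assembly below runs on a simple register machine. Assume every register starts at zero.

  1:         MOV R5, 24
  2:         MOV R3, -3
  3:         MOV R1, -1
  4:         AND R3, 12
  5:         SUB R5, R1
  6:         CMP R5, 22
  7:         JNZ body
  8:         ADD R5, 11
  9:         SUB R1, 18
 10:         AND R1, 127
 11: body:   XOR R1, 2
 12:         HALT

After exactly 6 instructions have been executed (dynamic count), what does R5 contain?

25

MOV R5, 24 → R5=24
MOV R3, -3 → R3=-3
MOV R1, -1 → R1=-1
AND R3, 12 → R3=(-3)&12=12
SUB R5, R1 → R5=24-(-1)=25
CMP R5, 22  (cmp 25,22)
After step 6: R5 = 25.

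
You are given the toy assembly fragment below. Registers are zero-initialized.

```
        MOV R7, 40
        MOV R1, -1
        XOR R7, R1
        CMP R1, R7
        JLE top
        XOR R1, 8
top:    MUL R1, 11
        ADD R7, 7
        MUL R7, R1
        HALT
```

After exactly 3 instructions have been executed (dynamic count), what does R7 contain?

MOV R7, 40 → R7=40
MOV R1, -1 → R1=-1
XOR R7, R1 → R7=40^(-1)=-41
After step 3: R7 = -41.

-41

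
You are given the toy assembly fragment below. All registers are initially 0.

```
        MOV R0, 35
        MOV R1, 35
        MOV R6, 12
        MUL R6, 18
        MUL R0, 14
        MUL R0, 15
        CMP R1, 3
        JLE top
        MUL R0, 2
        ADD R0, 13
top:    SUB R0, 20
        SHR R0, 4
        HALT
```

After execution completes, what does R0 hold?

918

MOV R0, 35 → R0=35
MOV R1, 35 → R1=35
MOV R6, 12 → R6=12
MUL R6, 18 → R6=12*18=216
MUL R0, 14 → R0=35*14=490
MUL R0, 15 → R0=490*15=7350
CMP R1, 3  (cmp 35,3)
JLE top: not taken
MUL R0, 2 → R0=7350*2=14700
ADD R0, 13 → R0=14700+13=14713
SUB R0, 20 → R0=14713-20=14693
SHR R0, 4 → R0=14693>>4=918
halt.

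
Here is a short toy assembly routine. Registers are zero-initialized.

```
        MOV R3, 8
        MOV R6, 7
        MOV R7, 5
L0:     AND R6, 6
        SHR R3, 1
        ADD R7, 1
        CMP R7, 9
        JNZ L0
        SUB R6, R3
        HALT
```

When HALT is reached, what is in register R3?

R3=8
R6=7
R7=5
R6=7&6=6
R3=8>>1=4
R7=5+1=6
CMP R7, 9  (cmp 6,9)
JNZ L0: taken
R6=6&6=6
R3=4>>1=2
R7=6+1=7
CMP R7, 9  (cmp 7,9)
JNZ L0: taken
R6=6&6=6
R3=2>>1=1
R7=7+1=8
CMP R7, 9  (cmp 8,9)
JNZ L0: taken
R6=6&6=6
R3=1>>1=0
R7=8+1=9
CMP R7, 9  (cmp 9,9)
JNZ L0: not taken
R6=6-0=6
halt.

0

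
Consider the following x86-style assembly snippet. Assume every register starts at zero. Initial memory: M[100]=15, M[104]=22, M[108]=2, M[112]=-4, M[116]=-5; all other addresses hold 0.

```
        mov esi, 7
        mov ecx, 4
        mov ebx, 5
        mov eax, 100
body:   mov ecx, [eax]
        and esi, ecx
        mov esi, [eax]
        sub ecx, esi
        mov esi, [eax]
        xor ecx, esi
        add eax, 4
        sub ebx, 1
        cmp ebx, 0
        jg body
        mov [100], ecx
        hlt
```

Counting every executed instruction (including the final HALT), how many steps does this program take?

after mov esi, 7: esi=7
after mov ecx, 4: ecx=4
after mov ebx, 5: ebx=5
after mov eax, 100: eax=100
after mov ecx, [eax]: ecx=M[100]=15
after and esi, ecx: esi=7&15=7
after mov esi, [eax]: esi=M[100]=15
after sub ecx, esi: ecx=15-15=0
after mov esi, [eax]: esi=M[100]=15
after xor ecx, esi: ecx=0^15=15
after add eax, 4: eax=100+4=104
after sub ebx, 1: ebx=5-1=4
cmp ebx, 0  (cmp 4,0)
jg body: taken
after mov ecx, [eax]: ecx=M[104]=22
after and esi, ecx: esi=15&22=6
after mov esi, [eax]: esi=M[104]=22
after sub ecx, esi: ecx=22-22=0
after mov esi, [eax]: esi=M[104]=22
after xor ecx, esi: ecx=0^22=22
after add eax, 4: eax=104+4=108
after sub ebx, 1: ebx=4-1=3
cmp ebx, 0  (cmp 3,0)
jg body: taken
after mov ecx, [eax]: ecx=M[108]=2
after and esi, ecx: esi=22&2=2
after mov esi, [eax]: esi=M[108]=2
after sub ecx, esi: ecx=2-2=0
after mov esi, [eax]: esi=M[108]=2
after xor ecx, esi: ecx=0^2=2
after add eax, 4: eax=108+4=112
after sub ebx, 1: ebx=3-1=2
cmp ebx, 0  (cmp 2,0)
jg body: taken
after mov ecx, [eax]: ecx=M[112]=-4
after and esi, ecx: esi=2&(-4)=0
after mov esi, [eax]: esi=M[112]=-4
after sub ecx, esi: ecx=(-4)-(-4)=0
after mov esi, [eax]: esi=M[112]=-4
after xor ecx, esi: ecx=0^(-4)=-4
after add eax, 4: eax=112+4=116
after sub ebx, 1: ebx=2-1=1
cmp ebx, 0  (cmp 1,0)
jg body: taken
after mov ecx, [eax]: ecx=M[116]=-5
after and esi, ecx: esi=(-4)&(-5)=-8
after mov esi, [eax]: esi=M[116]=-5
after sub ecx, esi: ecx=(-5)-(-5)=0
after mov esi, [eax]: esi=M[116]=-5
after xor ecx, esi: ecx=0^(-5)=-5
after add eax, 4: eax=116+4=120
after sub ebx, 1: ebx=1-1=0
cmp ebx, 0  (cmp 0,0)
jg body: not taken
mov [100], ecx → M[100]=-5
halt.
Total executed instructions: 56.

56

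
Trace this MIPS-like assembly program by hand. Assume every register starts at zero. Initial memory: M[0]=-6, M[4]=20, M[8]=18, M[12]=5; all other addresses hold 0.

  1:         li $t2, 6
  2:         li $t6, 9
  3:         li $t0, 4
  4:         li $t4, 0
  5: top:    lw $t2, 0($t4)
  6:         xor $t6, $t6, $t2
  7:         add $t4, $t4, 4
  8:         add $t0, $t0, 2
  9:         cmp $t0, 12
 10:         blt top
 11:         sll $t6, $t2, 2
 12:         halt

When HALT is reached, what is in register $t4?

16

$t2=6
$t6=9
$t0=4
$t4=0
$t2=M[0]=-6
$t6=9^(-6)=-13
$t4=0+4=4
$t0=4+2=6
cmp $t0, 12  (cmp 6,12)
blt top: taken
$t2=M[4]=20
$t6=(-13)^20=-25
$t4=4+4=8
$t0=6+2=8
cmp $t0, 12  (cmp 8,12)
blt top: taken
$t2=M[8]=18
$t6=(-25)^18=-11
$t4=8+4=12
$t0=8+2=10
cmp $t0, 12  (cmp 10,12)
blt top: taken
$t2=M[12]=5
$t6=(-11)^5=-16
$t4=12+4=16
$t0=10+2=12
cmp $t0, 12  (cmp 12,12)
blt top: not taken
$t6=5<<2=20
halt.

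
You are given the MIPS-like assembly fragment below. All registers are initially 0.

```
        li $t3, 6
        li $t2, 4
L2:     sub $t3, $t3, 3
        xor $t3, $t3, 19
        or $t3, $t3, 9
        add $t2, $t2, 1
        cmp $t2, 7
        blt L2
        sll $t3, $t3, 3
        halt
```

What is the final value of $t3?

after li $t3, 6: $t3=6
after li $t2, 4: $t2=4
after sub $t3, $t3, 3: $t3=6-3=3
after xor $t3, $t3, 19: $t3=3^19=16
after or $t3, $t3, 9: $t3=16|9=25
after add $t2, $t2, 1: $t2=4+1=5
cmp $t2, 7  (cmp 5,7)
blt L2: taken
after sub $t3, $t3, 3: $t3=25-3=22
after xor $t3, $t3, 19: $t3=22^19=5
after or $t3, $t3, 9: $t3=5|9=13
after add $t2, $t2, 1: $t2=5+1=6
cmp $t2, 7  (cmp 6,7)
blt L2: taken
after sub $t3, $t3, 3: $t3=13-3=10
after xor $t3, $t3, 19: $t3=10^19=25
after or $t3, $t3, 9: $t3=25|9=25
after add $t2, $t2, 1: $t2=6+1=7
cmp $t2, 7  (cmp 7,7)
blt L2: not taken
after sll $t3, $t3, 3: $t3=25<<3=200
halt.

200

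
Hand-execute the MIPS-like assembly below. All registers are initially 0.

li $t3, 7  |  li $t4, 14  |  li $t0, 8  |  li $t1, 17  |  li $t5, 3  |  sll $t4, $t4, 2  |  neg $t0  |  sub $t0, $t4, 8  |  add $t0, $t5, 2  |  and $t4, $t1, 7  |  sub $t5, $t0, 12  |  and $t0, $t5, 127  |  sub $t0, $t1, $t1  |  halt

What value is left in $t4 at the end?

li $t3, 7 → $t3=7
li $t4, 14 → $t4=14
li $t0, 8 → $t0=8
li $t1, 17 → $t1=17
li $t5, 3 → $t5=3
sll $t4, $t4, 2 → $t4=14<<2=56
neg $t0 → $t0=-(8)=-8
sub $t0, $t4, 8 → $t0=56-8=48
add $t0, $t5, 2 → $t0=3+2=5
and $t4, $t1, 7 → $t4=17&7=1
sub $t5, $t0, 12 → $t5=5-12=-7
and $t0, $t5, 127 → $t0=(-7)&127=121
sub $t0, $t1, $t1 → $t0=17-17=0
halt.

1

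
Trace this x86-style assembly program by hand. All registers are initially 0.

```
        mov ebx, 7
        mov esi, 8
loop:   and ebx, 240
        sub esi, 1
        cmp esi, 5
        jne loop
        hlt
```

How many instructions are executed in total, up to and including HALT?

ebx=7
esi=8
ebx=7&240=0
esi=8-1=7
cmp esi, 5  (cmp 7,5)
jne loop: taken
ebx=0&240=0
esi=7-1=6
cmp esi, 5  (cmp 6,5)
jne loop: taken
ebx=0&240=0
esi=6-1=5
cmp esi, 5  (cmp 5,5)
jne loop: not taken
halt.
Total executed instructions: 15.

15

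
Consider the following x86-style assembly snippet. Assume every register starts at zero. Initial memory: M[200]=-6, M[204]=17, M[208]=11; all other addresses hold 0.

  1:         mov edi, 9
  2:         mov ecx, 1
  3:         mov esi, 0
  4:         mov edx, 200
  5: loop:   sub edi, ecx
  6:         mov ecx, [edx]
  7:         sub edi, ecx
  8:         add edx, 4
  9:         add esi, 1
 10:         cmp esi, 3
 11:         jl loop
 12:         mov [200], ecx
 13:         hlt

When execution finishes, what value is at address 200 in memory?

11

mov edi, 9 → edi=9
mov ecx, 1 → ecx=1
mov esi, 0 → esi=0
mov edx, 200 → edx=200
sub edi, ecx → edi=9-1=8
mov ecx, [edx] → ecx=M[200]=-6
sub edi, ecx → edi=8-(-6)=14
add edx, 4 → edx=200+4=204
add esi, 1 → esi=0+1=1
cmp esi, 3  (cmp 1,3)
jl loop: taken
sub edi, ecx → edi=14-(-6)=20
mov ecx, [edx] → ecx=M[204]=17
sub edi, ecx → edi=20-17=3
add edx, 4 → edx=204+4=208
add esi, 1 → esi=1+1=2
cmp esi, 3  (cmp 2,3)
jl loop: taken
sub edi, ecx → edi=3-17=-14
mov ecx, [edx] → ecx=M[208]=11
sub edi, ecx → edi=(-14)-11=-25
add edx, 4 → edx=208+4=212
add esi, 1 → esi=2+1=3
cmp esi, 3  (cmp 3,3)
jl loop: not taken
mov [200], ecx → M[200]=11
halt.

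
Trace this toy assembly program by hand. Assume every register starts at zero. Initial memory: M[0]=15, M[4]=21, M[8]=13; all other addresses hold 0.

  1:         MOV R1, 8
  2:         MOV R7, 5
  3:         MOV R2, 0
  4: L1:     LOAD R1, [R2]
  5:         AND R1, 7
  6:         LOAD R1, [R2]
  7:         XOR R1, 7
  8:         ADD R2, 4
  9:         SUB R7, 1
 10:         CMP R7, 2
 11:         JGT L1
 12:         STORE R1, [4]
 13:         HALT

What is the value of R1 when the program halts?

R1=8
R7=5
R2=0
R1=M[0]=15
R1=15&7=7
R1=M[0]=15
R1=15^7=8
R2=0+4=4
R7=5-1=4
CMP R7, 2  (cmp 4,2)
JGT L1: taken
R1=M[4]=21
R1=21&7=5
R1=M[4]=21
R1=21^7=18
R2=4+4=8
R7=4-1=3
CMP R7, 2  (cmp 3,2)
JGT L1: taken
R1=M[8]=13
R1=13&7=5
R1=M[8]=13
R1=13^7=10
R2=8+4=12
R7=3-1=2
CMP R7, 2  (cmp 2,2)
JGT L1: not taken
STORE R1, [4] → M[4]=10
halt.

10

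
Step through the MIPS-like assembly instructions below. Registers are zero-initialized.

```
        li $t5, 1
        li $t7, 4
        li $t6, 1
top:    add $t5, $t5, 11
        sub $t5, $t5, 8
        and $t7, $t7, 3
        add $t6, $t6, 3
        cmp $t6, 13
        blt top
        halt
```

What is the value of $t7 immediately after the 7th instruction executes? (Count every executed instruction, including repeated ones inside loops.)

0

$t5=1
$t7=4
$t6=1
$t5=1+11=12
$t5=12-8=4
$t7=4&3=0
$t6=1+3=4
After step 7: $t7 = 0.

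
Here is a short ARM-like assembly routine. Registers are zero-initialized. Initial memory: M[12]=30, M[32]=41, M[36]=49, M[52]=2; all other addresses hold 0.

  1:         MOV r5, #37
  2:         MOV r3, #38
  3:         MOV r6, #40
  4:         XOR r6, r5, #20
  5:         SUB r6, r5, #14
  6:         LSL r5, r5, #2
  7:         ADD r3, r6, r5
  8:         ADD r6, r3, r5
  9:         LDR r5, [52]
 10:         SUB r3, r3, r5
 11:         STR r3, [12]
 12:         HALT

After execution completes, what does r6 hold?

after MOV r5, #37: r5=37
after MOV r3, #38: r3=38
after MOV r6, #40: r6=40
after XOR r6, r5, #20: r6=37^20=49
after SUB r6, r5, #14: r6=37-14=23
after LSL r5, r5, #2: r5=37<<2=148
after ADD r3, r6, r5: r3=23+148=171
after ADD r6, r3, r5: r6=171+148=319
after LDR r5, [52]: r5=M[52]=2
after SUB r3, r3, r5: r3=171-2=169
STR r3, [12] → M[12]=169
halt.

319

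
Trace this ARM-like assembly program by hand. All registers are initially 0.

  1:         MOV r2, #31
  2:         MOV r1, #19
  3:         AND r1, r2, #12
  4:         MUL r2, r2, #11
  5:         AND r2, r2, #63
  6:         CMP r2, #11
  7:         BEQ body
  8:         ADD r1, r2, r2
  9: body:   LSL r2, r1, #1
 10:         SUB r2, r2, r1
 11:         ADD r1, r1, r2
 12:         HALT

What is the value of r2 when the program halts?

42

MOV r2, #31 → r2=31
MOV r1, #19 → r1=19
AND r1, r2, #12 → r1=31&12=12
MUL r2, r2, #11 → r2=31*11=341
AND r2, r2, #63 → r2=341&63=21
CMP r2, #11  (cmp 21,11)
BEQ body: not taken
ADD r1, r2, r2 → r1=21+21=42
LSL r2, r1, #1 → r2=42<<1=84
SUB r2, r2, r1 → r2=84-42=42
ADD r1, r1, r2 → r1=42+42=84
halt.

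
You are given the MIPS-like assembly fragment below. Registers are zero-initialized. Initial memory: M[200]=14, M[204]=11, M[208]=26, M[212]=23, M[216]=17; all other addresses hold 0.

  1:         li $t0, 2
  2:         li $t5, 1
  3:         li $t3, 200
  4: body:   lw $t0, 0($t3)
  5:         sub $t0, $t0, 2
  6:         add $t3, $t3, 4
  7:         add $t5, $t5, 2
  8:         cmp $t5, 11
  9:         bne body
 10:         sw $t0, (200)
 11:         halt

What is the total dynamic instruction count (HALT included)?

li $t0, 2 → $t0=2
li $t5, 1 → $t5=1
li $t3, 200 → $t3=200
lw $t0, 0($t3) → $t0=M[200]=14
sub $t0, $t0, 2 → $t0=14-2=12
add $t3, $t3, 4 → $t3=200+4=204
add $t5, $t5, 2 → $t5=1+2=3
cmp $t5, 11  (cmp 3,11)
bne body: taken
lw $t0, 0($t3) → $t0=M[204]=11
sub $t0, $t0, 2 → $t0=11-2=9
add $t3, $t3, 4 → $t3=204+4=208
add $t5, $t5, 2 → $t5=3+2=5
cmp $t5, 11  (cmp 5,11)
bne body: taken
lw $t0, 0($t3) → $t0=M[208]=26
sub $t0, $t0, 2 → $t0=26-2=24
add $t3, $t3, 4 → $t3=208+4=212
add $t5, $t5, 2 → $t5=5+2=7
cmp $t5, 11  (cmp 7,11)
bne body: taken
lw $t0, 0($t3) → $t0=M[212]=23
sub $t0, $t0, 2 → $t0=23-2=21
add $t3, $t3, 4 → $t3=212+4=216
add $t5, $t5, 2 → $t5=7+2=9
cmp $t5, 11  (cmp 9,11)
bne body: taken
lw $t0, 0($t3) → $t0=M[216]=17
sub $t0, $t0, 2 → $t0=17-2=15
add $t3, $t3, 4 → $t3=216+4=220
add $t5, $t5, 2 → $t5=9+2=11
cmp $t5, 11  (cmp 11,11)
bne body: not taken
sw $t0, (200) → M[200]=15
halt.
Total executed instructions: 35.

35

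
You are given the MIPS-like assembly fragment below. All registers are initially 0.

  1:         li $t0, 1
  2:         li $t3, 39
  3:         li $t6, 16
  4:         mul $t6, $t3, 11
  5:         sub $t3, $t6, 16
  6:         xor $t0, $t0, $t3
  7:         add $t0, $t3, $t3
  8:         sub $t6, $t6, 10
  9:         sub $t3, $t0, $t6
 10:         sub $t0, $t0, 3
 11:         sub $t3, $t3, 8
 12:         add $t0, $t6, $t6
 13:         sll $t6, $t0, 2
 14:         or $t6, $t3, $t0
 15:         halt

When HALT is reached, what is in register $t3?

399

after li $t0, 1: $t0=1
after li $t3, 39: $t3=39
after li $t6, 16: $t6=16
after mul $t6, $t3, 11: $t6=39*11=429
after sub $t3, $t6, 16: $t3=429-16=413
after xor $t0, $t0, $t3: $t0=1^413=412
after add $t0, $t3, $t3: $t0=413+413=826
after sub $t6, $t6, 10: $t6=429-10=419
after sub $t3, $t0, $t6: $t3=826-419=407
after sub $t0, $t0, 3: $t0=826-3=823
after sub $t3, $t3, 8: $t3=407-8=399
after add $t0, $t6, $t6: $t0=419+419=838
after sll $t6, $t0, 2: $t6=838<<2=3352
after or $t6, $t3, $t0: $t6=399|838=975
halt.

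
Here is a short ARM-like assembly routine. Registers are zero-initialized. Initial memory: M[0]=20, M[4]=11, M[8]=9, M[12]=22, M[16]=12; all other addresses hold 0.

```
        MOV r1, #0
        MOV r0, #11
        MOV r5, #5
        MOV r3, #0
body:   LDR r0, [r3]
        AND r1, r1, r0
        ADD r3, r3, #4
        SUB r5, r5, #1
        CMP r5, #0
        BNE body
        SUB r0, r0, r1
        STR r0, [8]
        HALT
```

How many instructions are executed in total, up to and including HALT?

after MOV r1, #0: r1=0
after MOV r0, #11: r0=11
after MOV r5, #5: r5=5
after MOV r3, #0: r3=0
after LDR r0, [r3]: r0=M[0]=20
after AND r1, r1, r0: r1=0&20=0
after ADD r3, r3, #4: r3=0+4=4
after SUB r5, r5, #1: r5=5-1=4
CMP r5, #0  (cmp 4,0)
BNE body: taken
after LDR r0, [r3]: r0=M[4]=11
after AND r1, r1, r0: r1=0&11=0
after ADD r3, r3, #4: r3=4+4=8
after SUB r5, r5, #1: r5=4-1=3
CMP r5, #0  (cmp 3,0)
BNE body: taken
after LDR r0, [r3]: r0=M[8]=9
after AND r1, r1, r0: r1=0&9=0
after ADD r3, r3, #4: r3=8+4=12
after SUB r5, r5, #1: r5=3-1=2
CMP r5, #0  (cmp 2,0)
BNE body: taken
after LDR r0, [r3]: r0=M[12]=22
after AND r1, r1, r0: r1=0&22=0
after ADD r3, r3, #4: r3=12+4=16
after SUB r5, r5, #1: r5=2-1=1
CMP r5, #0  (cmp 1,0)
BNE body: taken
after LDR r0, [r3]: r0=M[16]=12
after AND r1, r1, r0: r1=0&12=0
after ADD r3, r3, #4: r3=16+4=20
after SUB r5, r5, #1: r5=1-1=0
CMP r5, #0  (cmp 0,0)
BNE body: not taken
after SUB r0, r0, r1: r0=12-0=12
STR r0, [8] → M[8]=12
halt.
Total executed instructions: 37.

37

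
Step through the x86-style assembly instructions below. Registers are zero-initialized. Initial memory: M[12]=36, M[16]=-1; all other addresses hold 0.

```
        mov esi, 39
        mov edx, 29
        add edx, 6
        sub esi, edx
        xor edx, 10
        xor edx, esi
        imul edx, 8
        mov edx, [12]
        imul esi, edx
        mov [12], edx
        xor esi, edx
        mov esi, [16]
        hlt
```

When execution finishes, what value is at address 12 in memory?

after mov esi, 39: esi=39
after mov edx, 29: edx=29
after add edx, 6: edx=29+6=35
after sub esi, edx: esi=39-35=4
after xor edx, 10: edx=35^10=41
after xor edx, esi: edx=41^4=45
after imul edx, 8: edx=45*8=360
after mov edx, [12]: edx=M[12]=36
after imul esi, edx: esi=4*36=144
mov [12], edx → M[12]=36
after xor esi, edx: esi=144^36=180
after mov esi, [16]: esi=M[16]=-1
halt.

36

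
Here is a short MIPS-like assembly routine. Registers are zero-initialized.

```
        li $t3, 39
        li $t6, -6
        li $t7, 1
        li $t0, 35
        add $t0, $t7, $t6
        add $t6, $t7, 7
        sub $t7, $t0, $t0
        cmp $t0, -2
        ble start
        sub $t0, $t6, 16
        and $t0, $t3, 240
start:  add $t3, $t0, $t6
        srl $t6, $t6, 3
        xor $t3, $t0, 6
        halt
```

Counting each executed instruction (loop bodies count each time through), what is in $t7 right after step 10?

li $t3, 39 → $t3=39
li $t6, -6 → $t6=-6
li $t7, 1 → $t7=1
li $t0, 35 → $t0=35
add $t0, $t7, $t6 → $t0=1+(-6)=-5
add $t6, $t7, 7 → $t6=1+7=8
sub $t7, $t0, $t0 → $t7=(-5)-(-5)=0
cmp $t0, -2  (cmp -5,-2)
ble start: taken
add $t3, $t0, $t6 → $t3=(-5)+8=3
After step 10: $t7 = 0.

0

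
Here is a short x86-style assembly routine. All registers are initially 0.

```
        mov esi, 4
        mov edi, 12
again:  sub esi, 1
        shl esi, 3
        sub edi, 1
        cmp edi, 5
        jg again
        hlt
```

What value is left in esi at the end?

mov esi, 4 → esi=4
mov edi, 12 → edi=12
sub esi, 1 → esi=4-1=3
shl esi, 3 → esi=3<<3=24
sub edi, 1 → edi=12-1=11
cmp edi, 5  (cmp 11,5)
jg again: taken
sub esi, 1 → esi=24-1=23
shl esi, 3 → esi=23<<3=184
sub edi, 1 → edi=11-1=10
cmp edi, 5  (cmp 10,5)
jg again: taken
sub esi, 1 → esi=184-1=183
shl esi, 3 → esi=183<<3=1464
sub edi, 1 → edi=10-1=9
cmp edi, 5  (cmp 9,5)
jg again: taken
sub esi, 1 → esi=1464-1=1463
shl esi, 3 → esi=1463<<3=11704
sub edi, 1 → edi=9-1=8
cmp edi, 5  (cmp 8,5)
jg again: taken
sub esi, 1 → esi=11704-1=11703
shl esi, 3 → esi=11703<<3=93624
sub edi, 1 → edi=8-1=7
cmp edi, 5  (cmp 7,5)
jg again: taken
sub esi, 1 → esi=93624-1=93623
shl esi, 3 → esi=93623<<3=748984
sub edi, 1 → edi=7-1=6
cmp edi, 5  (cmp 6,5)
jg again: taken
sub esi, 1 → esi=748984-1=748983
shl esi, 3 → esi=748983<<3=5991864
sub edi, 1 → edi=6-1=5
cmp edi, 5  (cmp 5,5)
jg again: not taken
halt.

5991864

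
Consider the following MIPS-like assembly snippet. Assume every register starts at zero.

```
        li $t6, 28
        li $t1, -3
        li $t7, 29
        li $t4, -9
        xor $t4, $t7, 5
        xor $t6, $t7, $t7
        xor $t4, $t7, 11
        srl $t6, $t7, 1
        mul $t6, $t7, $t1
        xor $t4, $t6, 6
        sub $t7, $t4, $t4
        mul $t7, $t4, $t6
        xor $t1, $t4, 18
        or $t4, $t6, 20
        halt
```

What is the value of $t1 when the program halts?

li $t6, 28 → $t6=28
li $t1, -3 → $t1=-3
li $t7, 29 → $t7=29
li $t4, -9 → $t4=-9
xor $t4, $t7, 5 → $t4=29^5=24
xor $t6, $t7, $t7 → $t6=29^29=0
xor $t4, $t7, 11 → $t4=29^11=22
srl $t6, $t7, 1 → $t6=29>>1=14
mul $t6, $t7, $t1 → $t6=29*(-3)=-87
xor $t4, $t6, 6 → $t4=(-87)^6=-81
sub $t7, $t4, $t4 → $t7=(-81)-(-81)=0
mul $t7, $t4, $t6 → $t7=(-81)*(-87)=7047
xor $t1, $t4, 18 → $t1=(-81)^18=-67
or $t4, $t6, 20 → $t4=(-87)|20=-67
halt.

-67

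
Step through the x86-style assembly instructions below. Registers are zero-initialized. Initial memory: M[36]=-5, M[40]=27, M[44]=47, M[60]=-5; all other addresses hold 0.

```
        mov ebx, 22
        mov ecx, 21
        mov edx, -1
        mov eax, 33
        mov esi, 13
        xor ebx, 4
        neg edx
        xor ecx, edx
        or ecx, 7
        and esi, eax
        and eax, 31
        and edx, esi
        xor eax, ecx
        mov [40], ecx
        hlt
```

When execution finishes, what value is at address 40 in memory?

23

after mov ebx, 22: ebx=22
after mov ecx, 21: ecx=21
after mov edx, -1: edx=-1
after mov eax, 33: eax=33
after mov esi, 13: esi=13
after xor ebx, 4: ebx=22^4=18
after neg edx: edx=-(-1)=1
after xor ecx, edx: ecx=21^1=20
after or ecx, 7: ecx=20|7=23
after and esi, eax: esi=13&33=1
after and eax, 31: eax=33&31=1
after and edx, esi: edx=1&1=1
after xor eax, ecx: eax=1^23=22
mov [40], ecx → M[40]=23
halt.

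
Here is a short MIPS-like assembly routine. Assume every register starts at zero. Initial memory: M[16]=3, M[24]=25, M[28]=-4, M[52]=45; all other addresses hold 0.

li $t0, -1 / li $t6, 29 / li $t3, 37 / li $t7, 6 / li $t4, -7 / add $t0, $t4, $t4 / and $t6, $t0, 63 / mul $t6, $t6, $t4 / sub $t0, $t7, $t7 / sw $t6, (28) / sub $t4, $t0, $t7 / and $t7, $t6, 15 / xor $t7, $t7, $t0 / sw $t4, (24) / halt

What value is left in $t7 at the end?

li $t0, -1 → $t0=-1
li $t6, 29 → $t6=29
li $t3, 37 → $t3=37
li $t7, 6 → $t7=6
li $t4, -7 → $t4=-7
add $t0, $t4, $t4 → $t0=(-7)+(-7)=-14
and $t6, $t0, 63 → $t6=(-14)&63=50
mul $t6, $t6, $t4 → $t6=50*(-7)=-350
sub $t0, $t7, $t7 → $t0=6-6=0
sw $t6, (28) → M[28]=-350
sub $t4, $t0, $t7 → $t4=0-6=-6
and $t7, $t6, 15 → $t7=(-350)&15=2
xor $t7, $t7, $t0 → $t7=2^0=2
sw $t4, (24) → M[24]=-6
halt.

2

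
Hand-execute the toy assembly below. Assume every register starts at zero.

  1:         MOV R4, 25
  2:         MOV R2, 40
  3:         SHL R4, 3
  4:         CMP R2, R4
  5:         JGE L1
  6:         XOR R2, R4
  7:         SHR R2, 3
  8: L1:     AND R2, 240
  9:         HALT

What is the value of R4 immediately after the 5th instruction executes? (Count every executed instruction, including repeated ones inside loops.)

200

R4=25
R2=40
R4=25<<3=200
CMP R2, R4  (cmp 40,200)
JGE L1: not taken
After step 5: R4 = 200.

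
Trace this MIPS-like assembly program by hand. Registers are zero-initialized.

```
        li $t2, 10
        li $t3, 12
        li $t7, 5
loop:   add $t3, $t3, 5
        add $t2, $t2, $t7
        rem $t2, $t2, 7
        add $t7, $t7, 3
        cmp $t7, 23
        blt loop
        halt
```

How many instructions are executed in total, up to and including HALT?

40

$t2=10
$t3=12
$t7=5
$t3=12+5=17
$t2=10+5=15
$t2=15%7=1
$t7=5+3=8
cmp $t7, 23  (cmp 8,23)
blt loop: taken
$t3=17+5=22
$t2=1+8=9
$t2=9%7=2
$t7=8+3=11
cmp $t7, 23  (cmp 11,23)
blt loop: taken
$t3=22+5=27
$t2=2+11=13
$t2=13%7=6
$t7=11+3=14
cmp $t7, 23  (cmp 14,23)
blt loop: taken
$t3=27+5=32
$t2=6+14=20
$t2=20%7=6
$t7=14+3=17
cmp $t7, 23  (cmp 17,23)
blt loop: taken
$t3=32+5=37
$t2=6+17=23
$t2=23%7=2
$t7=17+3=20
cmp $t7, 23  (cmp 20,23)
blt loop: taken
$t3=37+5=42
$t2=2+20=22
$t2=22%7=1
$t7=20+3=23
cmp $t7, 23  (cmp 23,23)
blt loop: not taken
halt.
Total executed instructions: 40.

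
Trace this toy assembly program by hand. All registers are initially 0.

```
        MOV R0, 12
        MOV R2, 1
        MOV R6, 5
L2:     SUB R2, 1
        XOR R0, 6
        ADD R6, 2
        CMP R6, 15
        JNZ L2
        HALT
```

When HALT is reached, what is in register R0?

10

after MOV R0, 12: R0=12
after MOV R2, 1: R2=1
after MOV R6, 5: R6=5
after SUB R2, 1: R2=1-1=0
after XOR R0, 6: R0=12^6=10
after ADD R6, 2: R6=5+2=7
CMP R6, 15  (cmp 7,15)
JNZ L2: taken
after SUB R2, 1: R2=0-1=-1
after XOR R0, 6: R0=10^6=12
after ADD R6, 2: R6=7+2=9
CMP R6, 15  (cmp 9,15)
JNZ L2: taken
after SUB R2, 1: R2=(-1)-1=-2
after XOR R0, 6: R0=12^6=10
after ADD R6, 2: R6=9+2=11
CMP R6, 15  (cmp 11,15)
JNZ L2: taken
after SUB R2, 1: R2=(-2)-1=-3
after XOR R0, 6: R0=10^6=12
after ADD R6, 2: R6=11+2=13
CMP R6, 15  (cmp 13,15)
JNZ L2: taken
after SUB R2, 1: R2=(-3)-1=-4
after XOR R0, 6: R0=12^6=10
after ADD R6, 2: R6=13+2=15
CMP R6, 15  (cmp 15,15)
JNZ L2: not taken
halt.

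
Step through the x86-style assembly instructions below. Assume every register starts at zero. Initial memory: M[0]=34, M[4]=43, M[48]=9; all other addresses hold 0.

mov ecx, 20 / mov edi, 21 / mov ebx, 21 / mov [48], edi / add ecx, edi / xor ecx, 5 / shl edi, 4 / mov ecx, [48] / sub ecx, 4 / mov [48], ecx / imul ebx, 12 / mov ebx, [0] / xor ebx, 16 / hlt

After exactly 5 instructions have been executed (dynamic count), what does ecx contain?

mov ecx, 20 → ecx=20
mov edi, 21 → edi=21
mov ebx, 21 → ebx=21
mov [48], edi → M[48]=21
add ecx, edi → ecx=20+21=41
After step 5: ecx = 41.

41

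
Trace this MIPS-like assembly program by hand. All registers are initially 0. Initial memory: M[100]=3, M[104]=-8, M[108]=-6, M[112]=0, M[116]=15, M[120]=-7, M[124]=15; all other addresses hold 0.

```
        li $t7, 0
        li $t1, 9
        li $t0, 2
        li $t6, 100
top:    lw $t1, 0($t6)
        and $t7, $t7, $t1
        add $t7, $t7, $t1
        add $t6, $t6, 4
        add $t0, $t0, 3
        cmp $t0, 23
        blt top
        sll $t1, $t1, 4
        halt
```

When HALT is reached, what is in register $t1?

$t7=0
$t1=9
$t0=2
$t6=100
$t1=M[100]=3
$t7=0&3=0
$t7=0+3=3
$t6=100+4=104
$t0=2+3=5
cmp $t0, 23  (cmp 5,23)
blt top: taken
$t1=M[104]=-8
$t7=3&(-8)=0
$t7=0+(-8)=-8
$t6=104+4=108
$t0=5+3=8
cmp $t0, 23  (cmp 8,23)
blt top: taken
$t1=M[108]=-6
$t7=(-8)&(-6)=-8
$t7=(-8)+(-6)=-14
$t6=108+4=112
$t0=8+3=11
cmp $t0, 23  (cmp 11,23)
blt top: taken
$t1=M[112]=0
$t7=(-14)&0=0
$t7=0+0=0
$t6=112+4=116
$t0=11+3=14
cmp $t0, 23  (cmp 14,23)
blt top: taken
$t1=M[116]=15
$t7=0&15=0
$t7=0+15=15
$t6=116+4=120
$t0=14+3=17
cmp $t0, 23  (cmp 17,23)
blt top: taken
$t1=M[120]=-7
$t7=15&(-7)=9
$t7=9+(-7)=2
$t6=120+4=124
$t0=17+3=20
cmp $t0, 23  (cmp 20,23)
blt top: taken
$t1=M[124]=15
$t7=2&15=2
$t7=2+15=17
$t6=124+4=128
$t0=20+3=23
cmp $t0, 23  (cmp 23,23)
blt top: not taken
$t1=15<<4=240
halt.

240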